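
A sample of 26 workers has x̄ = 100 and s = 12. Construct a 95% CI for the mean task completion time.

CI = x̄ ± t*(s/√n) = 100 ± 2.06(12/√26) = (95.15, 104.85)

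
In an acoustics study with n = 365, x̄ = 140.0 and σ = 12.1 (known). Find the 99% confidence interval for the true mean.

CI = x̄ ± z*(σ/√n) = 140.0 ± 2.576(12.1/√365) = 140.0 ± 1.63 = (138.37, 141.63)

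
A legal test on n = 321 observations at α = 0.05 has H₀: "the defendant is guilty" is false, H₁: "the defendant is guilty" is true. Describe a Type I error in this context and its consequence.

Type I error: rejecting H₀ when it is true — concluding that the defendant is guilty when in fact it is not. Consequence: convicting an innocent person.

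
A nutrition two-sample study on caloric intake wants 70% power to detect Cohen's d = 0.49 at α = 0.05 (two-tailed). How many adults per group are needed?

z_{α/2} = 1.96, z_β = Φ⁻¹(0.7) = 0.524. For small effect (d = 0.49): n per group = 2(z_{α/2} + z_β)²/d² = 2(1.96 + 0.524)²/0.49² = 51.4 → 52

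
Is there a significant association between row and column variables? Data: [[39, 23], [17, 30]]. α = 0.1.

χ² = 7.648. df = 1, critical = 2.706. Reject H₀. Variables are dependent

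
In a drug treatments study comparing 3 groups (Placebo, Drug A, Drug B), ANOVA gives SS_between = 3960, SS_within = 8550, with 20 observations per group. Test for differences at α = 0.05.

df_between = 2, df_within = 57. F = MS_between/MS_within = 1980.0/150.0 = 13.2. F_crit ≈ 3.159. Reject H₀. At least one mean differs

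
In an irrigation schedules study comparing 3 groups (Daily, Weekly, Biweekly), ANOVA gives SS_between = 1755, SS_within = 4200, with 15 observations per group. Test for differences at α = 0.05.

df_between = 2, df_within = 42. F = MS_between/MS_within = 877.5/100.0 = 8.775. F_crit ≈ 3.22. Reject H₀. At least one mean differs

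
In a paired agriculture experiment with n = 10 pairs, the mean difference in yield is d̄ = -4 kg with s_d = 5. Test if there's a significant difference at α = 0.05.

t = d̄/(s_d/√n) = -4/(5/√10) = -2.53. df = 9, critical t = ±2.262. Reject H₀.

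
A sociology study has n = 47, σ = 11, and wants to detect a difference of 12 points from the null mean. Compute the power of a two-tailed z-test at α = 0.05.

SE = σ/√n = 11/√47 = 1.605. Non-centrality λ = d/SE = 12/1.605 = 7.479. Power ≈ Φ(λ - z_{α/2}) = Φ(7.479 - 1.96) = Φ(5.519) = 1.0.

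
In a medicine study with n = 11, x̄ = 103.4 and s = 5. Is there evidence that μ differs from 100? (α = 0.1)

t = (x̄ - μ₀)/(s/√n) = (103.4 - 100)/(5/√11) = 2.255. df = 10, critical t = ±1.812. Reject H₀.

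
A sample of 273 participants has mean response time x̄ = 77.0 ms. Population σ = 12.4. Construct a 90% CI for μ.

CI = x̄ ± z*(σ/√n) = 77.0 ± 1.645(12.4/√273) = 77.0 ± 1.23 = (75.77, 78.23)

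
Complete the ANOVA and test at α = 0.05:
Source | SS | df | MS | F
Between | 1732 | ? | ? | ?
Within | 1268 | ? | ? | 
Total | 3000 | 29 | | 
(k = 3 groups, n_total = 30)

df_between = 2, df_within = 27. MS_between = 866.0, MS_within = 46.96. F = 18.44, F_crit ≈ 3.354. Reject H₀.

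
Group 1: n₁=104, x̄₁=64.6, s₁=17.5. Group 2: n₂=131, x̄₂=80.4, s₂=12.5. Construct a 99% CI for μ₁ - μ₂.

Difference = -15.8. SE = √(17.5²/104 + 12.5²/131) = 2.034. CI = (-21.04, -10.56)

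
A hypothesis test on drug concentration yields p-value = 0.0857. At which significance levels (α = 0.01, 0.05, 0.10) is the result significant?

p = 0.0857. Significant at: α = 0.1.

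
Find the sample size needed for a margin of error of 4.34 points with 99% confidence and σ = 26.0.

n = (z*σ/E)² = (2.576×26.0/4.34)² = 238.2 → n = 239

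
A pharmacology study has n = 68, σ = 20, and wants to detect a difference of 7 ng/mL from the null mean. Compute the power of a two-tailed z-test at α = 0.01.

SE = σ/√n = 20/√68 = 2.425. Non-centrality λ = d/SE = 7/2.425 = 2.886. Power ≈ Φ(λ - z_{α/2}) = Φ(2.886 - 2.576) = Φ(0.31) = 0.622.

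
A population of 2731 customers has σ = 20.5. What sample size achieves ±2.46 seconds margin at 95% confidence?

Without FPC: n₀ = (1.96×20.5/2.46)² = 266.778. With FPC: n = n₀N/(n₀+N-1) = 243.1 → n = 244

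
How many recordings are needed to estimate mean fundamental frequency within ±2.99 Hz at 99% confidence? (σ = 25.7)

n = (z*σ/E)² = (2.576×25.7/2.99)² = 490.2 → n = 491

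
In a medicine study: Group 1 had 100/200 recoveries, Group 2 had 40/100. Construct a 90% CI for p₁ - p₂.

p̂₁ = 0.5, p̂₂ = 0.4. Difference = 0.1. CI = (0.001, 0.199)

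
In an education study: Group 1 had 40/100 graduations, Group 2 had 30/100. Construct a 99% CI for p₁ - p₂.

p̂₁ = 0.4, p̂₂ = 0.3. Difference = 0.1. CI = (-0.073, 0.273)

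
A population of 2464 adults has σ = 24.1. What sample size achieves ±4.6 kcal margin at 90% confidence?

Without FPC: n₀ = (1.645×24.1/4.6)² = 74.276. With FPC: n = n₀N/(n₀+N-1) = 72.1 → n = 73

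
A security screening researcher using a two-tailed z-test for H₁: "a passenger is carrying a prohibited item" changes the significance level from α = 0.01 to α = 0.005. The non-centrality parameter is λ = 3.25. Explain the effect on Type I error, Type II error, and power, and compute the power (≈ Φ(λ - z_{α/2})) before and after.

Decreasing α from 0.01 to 0.005:
• Type I error rate decreases (α is the Type I rate by definition).
• Critical value moves from z_{α/2} = 2.576 to 2.807, so power = Φ(λ - z_{α/2}) goes from Φ(3.25 - 2.576) = 0.75 to Φ(3.25 - 2.807) = 0.671.
• Type II error rate β = 1 - power therefore increases (0.25 → 0.329).
Appropriate when false positives are costly — here, detaining an innocent passenger — delay and inconvenience.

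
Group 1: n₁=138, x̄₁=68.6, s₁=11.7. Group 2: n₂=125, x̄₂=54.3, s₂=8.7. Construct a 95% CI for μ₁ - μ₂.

Difference = 14.3. SE = √(11.7²/138 + 8.7²/125) = 1.264. CI = (11.82, 16.78)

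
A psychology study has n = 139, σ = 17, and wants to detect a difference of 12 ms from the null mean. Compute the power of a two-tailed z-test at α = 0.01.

SE = σ/√n = 17/√139 = 1.442. Non-centrality λ = d/SE = 12/1.442 = 8.322. Power ≈ Φ(λ - z_{α/2}) = Φ(8.322 - 2.576) = Φ(5.746) = 1.0.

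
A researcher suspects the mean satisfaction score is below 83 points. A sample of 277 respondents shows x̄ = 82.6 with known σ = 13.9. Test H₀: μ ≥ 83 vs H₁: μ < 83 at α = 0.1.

z = -0.479. Critical value: -1.28. Fail to reject H₀.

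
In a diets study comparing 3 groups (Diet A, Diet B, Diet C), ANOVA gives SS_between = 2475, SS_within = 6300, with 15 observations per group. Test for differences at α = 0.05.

df_between = 2, df_within = 42. F = MS_between/MS_within = 1237.5/150.0 = 8.25. F_crit ≈ 3.22. Reject H₀. At least one mean differs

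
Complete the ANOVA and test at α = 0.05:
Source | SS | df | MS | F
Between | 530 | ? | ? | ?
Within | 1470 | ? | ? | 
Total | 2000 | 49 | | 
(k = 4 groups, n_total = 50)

df_between = 3, df_within = 46. MS_between = 176.67, MS_within = 31.96. F = 5.528, F_crit ≈ 2.807. Reject H₀.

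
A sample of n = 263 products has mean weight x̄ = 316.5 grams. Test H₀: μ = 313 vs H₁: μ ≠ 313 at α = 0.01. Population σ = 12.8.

z = (x̄ - μ₀)/(σ/√n) = (316.5 - 313)/(12.8/√263) = 4.434. Critical value: ±2.576. Since |4.434| > 2.576, Reject H₀.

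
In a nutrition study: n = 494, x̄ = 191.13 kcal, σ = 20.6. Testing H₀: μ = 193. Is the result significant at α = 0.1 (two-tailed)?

z = (191.13 - 193)/(20.6/√494) = -2.018. Since |z| > 1.645, significant at α = 0.1.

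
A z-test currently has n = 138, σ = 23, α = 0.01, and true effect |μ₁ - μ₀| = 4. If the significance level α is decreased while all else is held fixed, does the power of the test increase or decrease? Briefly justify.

Power decreases: a smaller α raises the critical value, so less of the H₁ sampling distribution falls in the rejection region.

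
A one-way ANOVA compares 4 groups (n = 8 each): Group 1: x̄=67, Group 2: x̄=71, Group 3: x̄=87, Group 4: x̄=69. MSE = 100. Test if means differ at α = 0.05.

Grand mean = 73.5. SS_between = 2008.0, MS_between = 669.33. F = 6.693, F_crit ≈ 2.947. Reject H₀.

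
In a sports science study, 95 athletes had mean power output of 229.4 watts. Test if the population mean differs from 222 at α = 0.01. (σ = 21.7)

z = (x̄ - μ₀)/(σ/√n) = (229.4 - 222)/(21.7/√95) = 3.324. Critical value: ±2.576. Since |3.324| > 2.576, Reject H₀.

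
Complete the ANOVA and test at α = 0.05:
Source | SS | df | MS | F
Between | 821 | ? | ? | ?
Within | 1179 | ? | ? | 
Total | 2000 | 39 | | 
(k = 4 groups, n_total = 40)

df_between = 3, df_within = 36. MS_between = 273.67, MS_within = 32.75. F = 8.356, F_crit ≈ 2.866. Reject H₀.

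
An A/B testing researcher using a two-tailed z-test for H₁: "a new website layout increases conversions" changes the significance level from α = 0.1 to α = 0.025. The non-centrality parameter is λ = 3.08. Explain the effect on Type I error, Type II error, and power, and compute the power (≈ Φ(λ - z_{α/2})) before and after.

Decreasing α from 0.1 to 0.025:
• Type I error rate decreases (α is the Type I rate by definition).
• Critical value moves from z_{α/2} = 1.645 to 2.241, so power = Φ(λ - z_{α/2}) goes from Φ(3.08 - 1.645) = 0.924 to Φ(3.08 - 2.241) = 0.799.
• Type II error rate β = 1 - power therefore increases (0.076 → 0.201).
Appropriate when false positives are costly — here, rolling out a layout that doesn't actually help — wasted engineering effort.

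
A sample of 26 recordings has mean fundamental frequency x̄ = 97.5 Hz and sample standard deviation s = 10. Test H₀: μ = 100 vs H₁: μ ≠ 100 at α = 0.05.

t = (x̄ - μ₀)/(s/√n) = (97.5 - 100)/(10/√26) = -1.275. df = 25, critical t = ±2.06. Fail to reject H₀.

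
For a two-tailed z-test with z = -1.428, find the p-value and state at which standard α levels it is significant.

p = 2·P(Z > |-1.428|) = 2·(1 - Φ(1.428)) ≈ 0.1533. Not significant at any standard level.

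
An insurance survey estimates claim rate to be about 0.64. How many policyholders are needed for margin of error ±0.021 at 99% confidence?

n = z²p(1-p)/E² = 2.576²×0.64×0.36/0.021² = 3466.9 → n = 3467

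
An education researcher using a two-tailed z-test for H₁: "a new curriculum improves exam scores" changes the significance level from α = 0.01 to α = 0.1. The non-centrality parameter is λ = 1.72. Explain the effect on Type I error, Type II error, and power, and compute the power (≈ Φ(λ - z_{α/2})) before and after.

Increasing α from 0.01 to 0.1:
• Type I error rate increases (α is the Type I rate by definition).
• Critical value moves from z_{α/2} = 2.576 to 1.645, so power = Φ(λ - z_{α/2}) goes from Φ(1.72 - 2.576) = 0.196 to Φ(1.72 - 1.645) = 0.53.
• Type II error rate β = 1 - power therefore decreases (0.804 → 0.47).
Appropriate when false negatives are costly — here, keeping the old curriculum when the new one would have helped students.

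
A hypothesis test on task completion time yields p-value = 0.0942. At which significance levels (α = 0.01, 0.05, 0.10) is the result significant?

p = 0.0942. Significant at: α = 0.1.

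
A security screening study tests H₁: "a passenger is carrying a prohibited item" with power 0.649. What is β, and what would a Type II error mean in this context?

β = 1 - power = 1 - 0.649 = 0.351. A Type II error is failing to reject H₀ when H₀ is false (false negative) — here, failing to conclude that a passenger is carrying a prohibited item when in fact it is true. Consequence: letting a prohibited item through — security breach.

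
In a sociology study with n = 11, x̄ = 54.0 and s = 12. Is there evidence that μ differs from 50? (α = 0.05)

t = (x̄ - μ₀)/(s/√n) = (54.0 - 50)/(12/√11) = 1.106. df = 10, critical t = ±2.228. Fail to reject H₀.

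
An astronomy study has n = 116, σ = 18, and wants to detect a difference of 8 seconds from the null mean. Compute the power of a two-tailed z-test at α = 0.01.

SE = σ/√n = 18/√116 = 1.671. Non-centrality λ = d/SE = 8/1.671 = 4.787. Power ≈ Φ(λ - z_{α/2}) = Φ(4.787 - 2.576) = Φ(2.211) = 0.986.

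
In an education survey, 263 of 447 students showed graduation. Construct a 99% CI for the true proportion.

p̂ = 0.588. CI = p̂ ± z*√(p̂(1-p̂)/n) = (0.528, 0.648)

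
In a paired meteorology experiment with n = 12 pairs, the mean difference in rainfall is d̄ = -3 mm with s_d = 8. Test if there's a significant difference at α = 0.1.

t = d̄/(s_d/√n) = -3/(8/√12) = -1.299. df = 11, critical t = ±1.796. Fail to reject H₀.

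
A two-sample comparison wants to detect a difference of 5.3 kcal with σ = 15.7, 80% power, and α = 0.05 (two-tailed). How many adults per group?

n per group = 2(z_α/2 + z_β)²σ²/d² = 2×(1.96 + 0.84)²×15.7²/5.3² = 137.6 → n = 138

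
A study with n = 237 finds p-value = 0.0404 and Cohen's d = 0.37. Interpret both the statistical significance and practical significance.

Statistically significant (p = 0.0404 < 0.05). Cohen's d = 0.37 indicates a small effect size. Both statistical and practical significance should be considered.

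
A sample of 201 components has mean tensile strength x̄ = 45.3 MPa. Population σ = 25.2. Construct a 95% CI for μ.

CI = x̄ ± z*(σ/√n) = 45.3 ± 1.96(25.2/√201) = 45.3 ± 3.48 = (41.82, 48.78)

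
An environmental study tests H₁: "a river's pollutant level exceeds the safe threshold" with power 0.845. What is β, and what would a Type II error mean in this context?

β = 1 - power = 1 - 0.845 = 0.155. A Type II error is failing to reject H₀ when H₀ is false (false negative) — here, failing to conclude that a river's pollutant level exceeds the safe threshold when in fact it is true. Consequence: allowing unsafe pollution to continue.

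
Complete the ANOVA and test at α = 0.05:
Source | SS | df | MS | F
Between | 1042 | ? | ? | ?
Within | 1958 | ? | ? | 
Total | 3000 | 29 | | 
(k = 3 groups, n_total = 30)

df_between = 2, df_within = 27. MS_between = 521.0, MS_within = 72.52. F = 7.184, F_crit ≈ 3.354. Reject H₀.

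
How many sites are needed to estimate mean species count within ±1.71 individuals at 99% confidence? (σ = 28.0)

n = (z*σ/E)² = (2.576×28.0/1.71)² = 1779.2 → n = 1780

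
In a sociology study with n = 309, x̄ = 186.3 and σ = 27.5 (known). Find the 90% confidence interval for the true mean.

CI = x̄ ± z*(σ/√n) = 186.3 ± 1.645(27.5/√309) = 186.3 ± 2.57 = (183.73, 188.87)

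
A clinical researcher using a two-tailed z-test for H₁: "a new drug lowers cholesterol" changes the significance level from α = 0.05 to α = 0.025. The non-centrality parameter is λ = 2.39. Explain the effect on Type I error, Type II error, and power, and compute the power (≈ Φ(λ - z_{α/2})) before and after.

Decreasing α from 0.05 to 0.025:
• Type I error rate decreases (α is the Type I rate by definition).
• Critical value moves from z_{α/2} = 1.96 to 2.241, so power = Φ(λ - z_{α/2}) goes from Φ(2.39 - 1.96) = 0.666 to Φ(2.39 - 2.241) = 0.559.
• Type II error rate β = 1 - power therefore increases (0.334 → 0.441).
Appropriate when false positives are costly — here, approving an ineffective drug — patients take a useless medication and may skip effective alternatives.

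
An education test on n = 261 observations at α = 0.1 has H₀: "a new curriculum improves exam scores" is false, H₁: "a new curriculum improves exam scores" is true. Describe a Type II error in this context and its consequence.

Type II error: failing to reject H₀ when it is false — concluding that a new curriculum improves exam scores is not supported when in fact it is. Consequence: keeping the old curriculum when the new one would have helped students.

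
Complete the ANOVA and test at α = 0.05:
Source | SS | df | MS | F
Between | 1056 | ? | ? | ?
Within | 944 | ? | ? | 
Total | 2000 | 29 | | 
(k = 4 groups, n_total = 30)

df_between = 3, df_within = 26. MS_between = 352.0, MS_within = 36.31. F = 9.695, F_crit ≈ 2.975. Reject H₀.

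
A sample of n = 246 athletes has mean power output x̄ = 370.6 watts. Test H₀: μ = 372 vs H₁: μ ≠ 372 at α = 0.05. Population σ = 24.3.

z = (x̄ - μ₀)/(σ/√n) = (370.6 - 372)/(24.3/√246) = -0.904. Critical value: ±1.96. Since |-0.904| ≤ 1.96, Fail to reject H₀.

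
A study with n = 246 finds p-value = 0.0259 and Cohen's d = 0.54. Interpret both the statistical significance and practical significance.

Statistically significant (p = 0.0259 < 0.05). Cohen's d = 0.54 indicates a medium effect size. Both statistical and practical significance should be considered.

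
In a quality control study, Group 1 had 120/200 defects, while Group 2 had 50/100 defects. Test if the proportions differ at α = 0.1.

p̂₁ = 0.6, p̂₂ = 0.5, pooled p̂ = 0.567. z = 1.648. Critical: ±1.645. Reject H₀.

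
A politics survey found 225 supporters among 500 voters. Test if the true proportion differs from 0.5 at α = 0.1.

p̂ = 0.45, p₀ = 0.5. z = (p̂ - p₀)/√(p₀(1-p₀)/n) = -2.236. Critical: ±1.645. Reject H₀.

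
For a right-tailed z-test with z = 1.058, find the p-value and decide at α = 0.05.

p = P(Z > 1.058) = 1 - Φ(1.058) ≈ 0.145. Since p ≥ 0.05, fail to reject H₀ (not significant) at α = 0.05.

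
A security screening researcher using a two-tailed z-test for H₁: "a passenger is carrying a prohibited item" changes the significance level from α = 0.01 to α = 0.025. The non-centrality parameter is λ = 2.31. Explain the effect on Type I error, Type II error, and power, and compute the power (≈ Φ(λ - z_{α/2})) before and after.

Increasing α from 0.01 to 0.025:
• Type I error rate increases (α is the Type I rate by definition).
• Critical value moves from z_{α/2} = 2.576 to 2.241, so power = Φ(λ - z_{α/2}) goes from Φ(2.31 - 2.576) = 0.395 to Φ(2.31 - 2.241) = 0.528.
• Type II error rate β = 1 - power therefore decreases (0.605 → 0.472).
Appropriate when false negatives are costly — here, letting a prohibited item through — security breach.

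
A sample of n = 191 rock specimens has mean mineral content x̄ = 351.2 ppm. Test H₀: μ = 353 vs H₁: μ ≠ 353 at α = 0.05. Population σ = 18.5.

z = (x̄ - μ₀)/(σ/√n) = (351.2 - 353)/(18.5/√191) = -1.345. Critical value: ±1.96. Since |-1.345| ≤ 1.96, Fail to reject H₀.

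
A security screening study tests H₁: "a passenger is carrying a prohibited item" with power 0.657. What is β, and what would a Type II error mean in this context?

β = 1 - power = 1 - 0.657 = 0.343. A Type II error is failing to reject H₀ when H₀ is false (false negative) — here, failing to conclude that a passenger is carrying a prohibited item when in fact it is true. Consequence: letting a prohibited item through — security breach.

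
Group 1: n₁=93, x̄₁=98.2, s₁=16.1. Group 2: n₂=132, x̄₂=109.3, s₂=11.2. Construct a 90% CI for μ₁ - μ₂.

Difference = -11.1. SE = √(16.1²/93 + 11.2²/132) = 1.933. CI = (-14.28, -7.92)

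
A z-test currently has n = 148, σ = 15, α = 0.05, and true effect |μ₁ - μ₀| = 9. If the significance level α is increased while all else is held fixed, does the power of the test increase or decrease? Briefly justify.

Power increases: a larger α lowers the critical value, so more of the H₁ sampling distribution falls in the rejection region.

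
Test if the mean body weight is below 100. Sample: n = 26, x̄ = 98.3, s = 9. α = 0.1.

t = (98.3 - 100)/(9/√26) = -0.963, df = 25. Critical t = -1.316. Fail to reject H₀.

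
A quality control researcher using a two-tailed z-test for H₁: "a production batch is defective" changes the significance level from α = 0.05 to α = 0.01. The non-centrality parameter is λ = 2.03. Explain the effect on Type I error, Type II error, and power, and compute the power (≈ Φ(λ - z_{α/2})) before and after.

Decreasing α from 0.05 to 0.01:
• Type I error rate decreases (α is the Type I rate by definition).
• Critical value moves from z_{α/2} = 1.96 to 2.576, so power = Φ(λ - z_{α/2}) goes from Φ(2.03 - 1.96) = 0.528 to Φ(2.03 - 2.576) = 0.293.
• Type II error rate β = 1 - power therefore increases (0.472 → 0.707).
Appropriate when false positives are costly — here, scrapping a good batch — wasted material and cost for no reason.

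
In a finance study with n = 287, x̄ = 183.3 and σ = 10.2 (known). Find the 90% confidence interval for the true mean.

CI = x̄ ± z*(σ/√n) = 183.3 ± 1.645(10.2/√287) = 183.3 ± 0.99 = (182.31, 184.29)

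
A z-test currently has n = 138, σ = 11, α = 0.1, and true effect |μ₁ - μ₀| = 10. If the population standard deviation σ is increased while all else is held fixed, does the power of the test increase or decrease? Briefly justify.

Power decreases: a larger σ inflates the standard error σ/√n, pulling the sampling distribution under H₁ back toward the critical value.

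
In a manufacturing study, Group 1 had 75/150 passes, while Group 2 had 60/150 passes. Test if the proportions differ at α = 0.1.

p̂₁ = 0.5, p̂₂ = 0.4, pooled p̂ = 0.45. z = 1.741. Critical: ±1.645. Reject H₀.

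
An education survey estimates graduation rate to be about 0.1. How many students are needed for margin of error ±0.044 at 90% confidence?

n = z²p(1-p)/E² = 1.645²×0.1×0.9/0.044² = 125.8 → n = 126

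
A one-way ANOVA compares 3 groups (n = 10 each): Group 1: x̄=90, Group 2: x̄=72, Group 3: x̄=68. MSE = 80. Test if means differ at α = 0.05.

Grand mean = 76.67. SS_between = 2746.67, MS_between = 1373.33. F = 17.167, F_crit ≈ 3.354. Reject H₀.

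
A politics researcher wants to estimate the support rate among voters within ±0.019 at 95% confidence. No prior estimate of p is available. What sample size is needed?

Conservative approach: use p = 0.5 (maximizes p(1-p) = 0.25). n = z²(0.25)/E² = 1.96²×0.25/0.019² = 2660.4 → n = 2661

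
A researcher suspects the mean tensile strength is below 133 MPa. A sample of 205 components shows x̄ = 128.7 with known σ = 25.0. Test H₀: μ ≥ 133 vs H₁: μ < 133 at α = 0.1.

z = -2.463. Critical value: -1.28. Reject H₀.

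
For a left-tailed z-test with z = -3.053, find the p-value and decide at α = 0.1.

p = P(Z < -3.053) = Φ(-3.053) ≈ 0.0011. Since p < 0.1, reject H₀ (significant) at α = 0.1.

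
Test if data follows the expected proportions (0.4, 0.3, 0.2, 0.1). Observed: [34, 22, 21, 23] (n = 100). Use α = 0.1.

Expected: [40.0, 30.0, 20.0, 10.0]. χ² = 19.983. df = 3, critical = 6.251. Reject H₀.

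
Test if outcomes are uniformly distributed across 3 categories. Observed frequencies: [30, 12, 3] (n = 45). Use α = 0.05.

Expected = 15 each. χ² = Σ(O-E)²/E = 25.2. df = 2, critical value = 5.991. Reject H₀.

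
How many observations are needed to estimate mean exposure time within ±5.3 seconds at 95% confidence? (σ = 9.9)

n = (z*σ/E)² = (1.96×9.9/5.3)² = 13.4 → n = 14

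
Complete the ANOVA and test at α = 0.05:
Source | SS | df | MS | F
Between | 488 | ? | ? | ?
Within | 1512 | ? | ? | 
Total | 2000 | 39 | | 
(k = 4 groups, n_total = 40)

df_between = 3, df_within = 36. MS_between = 162.67, MS_within = 42.0. F = 3.873, F_crit ≈ 2.866. Reject H₀.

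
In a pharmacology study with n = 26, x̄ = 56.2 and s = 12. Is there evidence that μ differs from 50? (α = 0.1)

t = (x̄ - μ₀)/(s/√n) = (56.2 - 50)/(12/√26) = 2.634. df = 25, critical t = ±1.708. Reject H₀.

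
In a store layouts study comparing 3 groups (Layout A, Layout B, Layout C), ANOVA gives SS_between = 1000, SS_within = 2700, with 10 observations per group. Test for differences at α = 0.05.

df_between = 2, df_within = 27. F = MS_between/MS_within = 500.0/100.0 = 5.0. F_crit ≈ 3.354. Reject H₀. At least one mean differs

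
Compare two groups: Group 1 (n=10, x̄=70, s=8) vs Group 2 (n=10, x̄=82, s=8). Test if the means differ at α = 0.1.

Pooled sp = 8.0. t = -3.354, df = 18. Critical t = ±1.734. Reject H₀.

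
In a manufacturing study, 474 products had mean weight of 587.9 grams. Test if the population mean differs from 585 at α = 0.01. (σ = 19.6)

z = (x̄ - μ₀)/(σ/√n) = (587.9 - 585)/(19.6/√474) = 3.221. Critical value: ±2.576. Since |3.221| > 2.576, Reject H₀.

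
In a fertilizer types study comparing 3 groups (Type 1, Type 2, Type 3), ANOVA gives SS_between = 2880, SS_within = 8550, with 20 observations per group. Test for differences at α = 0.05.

df_between = 2, df_within = 57. F = MS_between/MS_within = 1440.0/150.0 = 9.6. F_crit ≈ 3.159. Reject H₀. At least one mean differs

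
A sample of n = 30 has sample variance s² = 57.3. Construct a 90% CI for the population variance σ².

df = 29. χ²_{0.05} = 42.557, χ²_{0.95} = 17.708. CI for σ² = ((n-1)s²/χ²_{α/2}, (n-1)s²/χ²_{1-α/2}) = (29·57.3/42.557, 29·57.3/17.708) = (39.05, 93.84)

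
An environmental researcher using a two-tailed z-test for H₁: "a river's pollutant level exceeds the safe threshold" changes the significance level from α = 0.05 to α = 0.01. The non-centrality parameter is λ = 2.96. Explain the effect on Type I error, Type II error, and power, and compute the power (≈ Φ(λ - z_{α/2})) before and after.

Decreasing α from 0.05 to 0.01:
• Type I error rate decreases (α is the Type I rate by definition).
• Critical value moves from z_{α/2} = 1.96 to 2.576, so power = Φ(λ - z_{α/2}) goes from Φ(2.96 - 1.96) = 0.841 to Φ(2.96 - 2.576) = 0.65.
• Type II error rate β = 1 - power therefore increases (0.159 → 0.35).
Appropriate when false positives are costly — here, shutting down a compliant factory unnecessarily.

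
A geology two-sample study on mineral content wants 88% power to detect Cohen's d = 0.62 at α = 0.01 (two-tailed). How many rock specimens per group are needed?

z_{α/2} = 2.576, z_β = Φ⁻¹(0.88) = 1.175. For medium effect (d = 0.62): n per group = 2(z_{α/2} + z_β)²/d² = 2(2.576 + 1.175)²/0.62² = 73.2 → 74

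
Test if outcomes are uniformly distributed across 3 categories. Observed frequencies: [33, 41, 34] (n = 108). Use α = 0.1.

Expected = 36 each. χ² = Σ(O-E)²/E = 1.056. df = 2, critical value = 4.605. Fail to reject H₀.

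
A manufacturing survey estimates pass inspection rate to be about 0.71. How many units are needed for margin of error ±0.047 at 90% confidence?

n = z²p(1-p)/E² = 1.645²×0.71×0.29/0.047² = 252.2 → n = 253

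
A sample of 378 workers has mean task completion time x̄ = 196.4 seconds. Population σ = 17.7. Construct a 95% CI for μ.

CI = x̄ ± z*(σ/√n) = 196.4 ± 1.96(17.7/√378) = 196.4 ± 1.78 = (194.62, 198.18)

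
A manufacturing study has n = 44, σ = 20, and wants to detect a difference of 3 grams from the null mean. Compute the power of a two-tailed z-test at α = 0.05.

SE = σ/√n = 20/√44 = 3.015. Non-centrality λ = d/SE = 3/3.015 = 0.995. Power ≈ Φ(λ - z_{α/2}) = Φ(0.995 - 1.96) = Φ(-0.965) = 0.167.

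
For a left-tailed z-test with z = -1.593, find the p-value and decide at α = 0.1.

p = P(Z < -1.593) = Φ(-1.593) ≈ 0.0556. Since p < 0.1, reject H₀ (significant) at α = 0.1.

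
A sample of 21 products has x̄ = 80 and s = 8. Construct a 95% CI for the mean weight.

CI = x̄ ± t*(s/√n) = 80 ± 2.086(8/√21) = (76.36, 83.64)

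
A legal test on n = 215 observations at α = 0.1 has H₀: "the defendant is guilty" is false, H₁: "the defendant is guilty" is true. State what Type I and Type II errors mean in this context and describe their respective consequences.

Type I (false positive): concluding that the defendant is guilty when it is not — convicting an innocent person. Type II (false negative): failing to conclude that the defendant is guilty when it is — acquitting a guilty person. Which is costlier depends on domain priorities and is a judgement call rather than a statistical fact.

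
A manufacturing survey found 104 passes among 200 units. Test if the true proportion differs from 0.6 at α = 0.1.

p̂ = 0.52, p₀ = 0.6. z = (p̂ - p₀)/√(p₀(1-p₀)/n) = -2.309. Critical: ±1.645. Reject H₀.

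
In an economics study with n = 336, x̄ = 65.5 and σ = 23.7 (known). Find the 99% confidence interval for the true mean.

CI = x̄ ± z*(σ/√n) = 65.5 ± 2.576(23.7/√336) = 65.5 ± 3.33 = (62.17, 68.83)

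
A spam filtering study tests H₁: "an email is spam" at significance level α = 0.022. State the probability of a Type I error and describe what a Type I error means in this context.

P(Type I error) = α = 0.022. A Type I error is rejecting H₀ when H₀ is actually true (false positive) — here, concluding that an email is spam when in fact this is not the case. Consequence: a legitimate email is sent to the spam folder and the user misses it.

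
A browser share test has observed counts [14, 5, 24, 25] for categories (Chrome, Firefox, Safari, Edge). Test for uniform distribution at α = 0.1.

Expected = 17 each. χ² = Σ(O-E)²/E = 15.647. df = 3, critical value = 6.251. Reject H₀.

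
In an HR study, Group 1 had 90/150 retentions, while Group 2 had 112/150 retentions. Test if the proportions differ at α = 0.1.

p̂₁ = 0.6, p̂₂ = 0.747, pooled p̂ = 0.673. z = -2.708. Critical: ±1.645. Reject H₀.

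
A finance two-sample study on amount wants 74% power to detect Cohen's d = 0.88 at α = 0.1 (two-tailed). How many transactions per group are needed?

z_{α/2} = 1.645, z_β = Φ⁻¹(0.74) = 0.643. For large effect (d = 0.88): n per group = 2(z_{α/2} + z_β)²/d² = 2(1.645 + 0.643)²/0.88² = 13.5 → 14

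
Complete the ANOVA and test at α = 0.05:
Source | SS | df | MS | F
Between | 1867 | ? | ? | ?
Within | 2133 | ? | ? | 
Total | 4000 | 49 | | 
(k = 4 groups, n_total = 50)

df_between = 3, df_within = 46. MS_between = 622.33, MS_within = 46.37. F = 13.421, F_crit ≈ 2.807. Reject H₀.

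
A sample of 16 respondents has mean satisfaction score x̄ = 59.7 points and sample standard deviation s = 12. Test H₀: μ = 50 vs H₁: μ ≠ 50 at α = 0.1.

t = (x̄ - μ₀)/(s/√n) = (59.7 - 50)/(12/√16) = 3.233. df = 15, critical t = ±1.753. Reject H₀.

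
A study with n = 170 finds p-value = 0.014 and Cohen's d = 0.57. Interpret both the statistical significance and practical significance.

Statistically significant (p = 0.014 < 0.05). Cohen's d = 0.57 indicates a medium effect size. Both statistical and practical significance should be considered.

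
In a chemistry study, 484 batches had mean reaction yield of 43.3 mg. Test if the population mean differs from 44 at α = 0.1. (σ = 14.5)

z = (x̄ - μ₀)/(σ/√n) = (43.3 - 44)/(14.5/√484) = -1.062. Critical value: ±1.645. Since |-1.062| ≤ 1.645, Fail to reject H₀.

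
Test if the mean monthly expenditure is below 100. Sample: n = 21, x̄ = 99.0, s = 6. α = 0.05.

t = (99.0 - 100)/(6/√21) = -0.764, df = 20. Critical t = -1.725. Fail to reject H₀.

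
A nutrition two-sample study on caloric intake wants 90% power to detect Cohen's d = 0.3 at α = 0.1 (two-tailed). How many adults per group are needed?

z_{α/2} = 1.645, z_β = Φ⁻¹(0.9) = 1.282. For small effect (d = 0.3): n per group = 2(z_{α/2} + z_β)²/d² = 2(1.645 + 1.282)²/0.3² = 190.4 → 191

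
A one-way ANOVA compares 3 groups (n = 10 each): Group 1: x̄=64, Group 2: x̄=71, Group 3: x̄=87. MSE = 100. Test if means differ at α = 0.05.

Grand mean = 74.0. SS_between = 2780.0, MS_between = 1390.0. F = 13.9, F_crit ≈ 3.354. Reject H₀.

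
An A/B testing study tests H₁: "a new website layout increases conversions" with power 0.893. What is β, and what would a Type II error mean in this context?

β = 1 - power = 1 - 0.893 = 0.107. A Type II error is failing to reject H₀ when H₀ is false (false negative) — here, failing to conclude that a new website layout increases conversions when in fact it is true. Consequence: discarding a layout that would have improved conversions — lost revenue.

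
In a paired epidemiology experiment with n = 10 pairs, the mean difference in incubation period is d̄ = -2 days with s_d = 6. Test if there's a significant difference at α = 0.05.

t = d̄/(s_d/√n) = -2/(6/√10) = -1.054. df = 9, critical t = ±2.262. Fail to reject H₀.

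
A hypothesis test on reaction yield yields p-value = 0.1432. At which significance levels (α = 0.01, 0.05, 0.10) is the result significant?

p = 0.1432. Not significant at any of the given levels.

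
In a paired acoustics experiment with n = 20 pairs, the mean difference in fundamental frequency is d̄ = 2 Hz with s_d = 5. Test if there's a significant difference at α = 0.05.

t = d̄/(s_d/√n) = 2/(5/√20) = 1.789. df = 19, critical t = ±2.093. Fail to reject H₀.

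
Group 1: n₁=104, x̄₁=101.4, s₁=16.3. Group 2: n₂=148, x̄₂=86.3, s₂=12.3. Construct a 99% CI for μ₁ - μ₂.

Difference = 15.1. SE = √(16.3²/104 + 12.3²/148) = 1.891. CI = (10.23, 19.97)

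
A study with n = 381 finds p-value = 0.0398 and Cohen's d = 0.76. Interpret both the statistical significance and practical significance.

Statistically significant (p = 0.0398 < 0.05). Cohen's d = 0.76 indicates a medium effect size. Both statistical and practical significance should be considered.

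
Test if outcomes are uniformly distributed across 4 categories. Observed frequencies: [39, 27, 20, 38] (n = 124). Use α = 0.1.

Expected = 31 each. χ² = Σ(O-E)²/E = 8.065. df = 3, critical value = 6.251. Reject H₀.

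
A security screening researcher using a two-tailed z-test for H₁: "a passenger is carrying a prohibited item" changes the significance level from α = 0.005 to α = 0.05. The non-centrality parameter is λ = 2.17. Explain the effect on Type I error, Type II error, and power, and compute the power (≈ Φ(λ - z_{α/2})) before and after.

Increasing α from 0.005 to 0.05:
• Type I error rate increases (α is the Type I rate by definition).
• Critical value moves from z_{α/2} = 2.807 to 1.96, so power = Φ(λ - z_{α/2}) goes from Φ(2.17 - 2.807) = 0.262 to Φ(2.17 - 1.96) = 0.583.
• Type II error rate β = 1 - power therefore decreases (0.738 → 0.417).
Appropriate when false negatives are costly — here, letting a prohibited item through — security breach.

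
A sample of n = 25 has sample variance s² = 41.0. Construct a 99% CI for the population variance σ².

df = 24. χ²_{0.005} = 45.559, χ²_{0.995} = 9.886. CI for σ² = ((n-1)s²/χ²_{α/2}, (n-1)s²/χ²_{1-α/2}) = (24·41.0/45.559, 24·41.0/9.886) = (21.6, 99.53)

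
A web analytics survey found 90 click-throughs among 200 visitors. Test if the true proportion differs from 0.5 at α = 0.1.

p̂ = 0.45, p₀ = 0.5. z = (p̂ - p₀)/√(p₀(1-p₀)/n) = -1.414. Critical: ±1.645. Fail to reject H₀.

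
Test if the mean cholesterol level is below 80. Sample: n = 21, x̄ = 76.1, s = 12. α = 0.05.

t = (76.1 - 80)/(12/√21) = -1.489, df = 20. Critical t = -1.725. Fail to reject H₀.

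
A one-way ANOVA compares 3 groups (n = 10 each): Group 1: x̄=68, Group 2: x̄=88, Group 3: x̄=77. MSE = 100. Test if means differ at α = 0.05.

Grand mean = 77.67. SS_between = 2006.67, MS_between = 1003.33. F = 10.033, F_crit ≈ 3.354. Reject H₀.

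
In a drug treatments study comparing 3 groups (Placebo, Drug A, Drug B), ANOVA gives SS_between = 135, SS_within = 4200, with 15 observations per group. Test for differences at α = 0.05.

df_between = 2, df_within = 42. F = MS_between/MS_within = 67.5/100.0 = 0.675. F_crit ≈ 3.22. Fail to reject H₀.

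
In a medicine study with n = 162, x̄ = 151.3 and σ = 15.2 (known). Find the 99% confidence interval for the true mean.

CI = x̄ ± z*(σ/√n) = 151.3 ± 2.576(15.2/√162) = 151.3 ± 3.08 = (148.22, 154.38)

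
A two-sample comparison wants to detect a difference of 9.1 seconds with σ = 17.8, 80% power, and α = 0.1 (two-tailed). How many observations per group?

n per group = 2(z_α/2 + z_β)²σ²/d² = 2×(1.645 + 0.84)²×17.8²/9.1² = 47.3 → n = 48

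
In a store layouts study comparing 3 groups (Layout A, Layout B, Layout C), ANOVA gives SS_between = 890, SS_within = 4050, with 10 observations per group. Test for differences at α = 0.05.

df_between = 2, df_within = 27. F = MS_between/MS_within = 445.0/150.0 = 2.967. F_crit ≈ 3.354. Fail to reject H₀.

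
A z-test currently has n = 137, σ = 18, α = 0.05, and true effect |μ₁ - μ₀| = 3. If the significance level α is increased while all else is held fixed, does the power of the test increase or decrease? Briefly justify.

Power increases: a larger α lowers the critical value, so more of the H₁ sampling distribution falls in the rejection region.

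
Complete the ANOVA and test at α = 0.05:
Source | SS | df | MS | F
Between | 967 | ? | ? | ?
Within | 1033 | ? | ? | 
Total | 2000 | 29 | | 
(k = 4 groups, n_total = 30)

df_between = 3, df_within = 26. MS_between = 322.33, MS_within = 39.73. F = 8.113, F_crit ≈ 2.975. Reject H₀.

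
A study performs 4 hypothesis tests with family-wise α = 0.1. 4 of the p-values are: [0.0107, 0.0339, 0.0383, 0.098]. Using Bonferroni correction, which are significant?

Bonferroni α = 0.1/4 = 0.025. Significant p-values: [0.0107]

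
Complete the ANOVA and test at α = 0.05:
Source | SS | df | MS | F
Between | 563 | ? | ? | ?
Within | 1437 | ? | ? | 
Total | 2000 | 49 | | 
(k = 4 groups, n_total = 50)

df_between = 3, df_within = 46. MS_between = 187.67, MS_within = 31.24. F = 6.007, F_crit ≈ 2.807. Reject H₀.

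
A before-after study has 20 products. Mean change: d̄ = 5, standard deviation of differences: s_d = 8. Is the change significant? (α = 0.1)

t = d̄/(s_d/√n) = 5/(8/√20) = 2.795. df = 19, critical t = ±1.729. Reject H₀.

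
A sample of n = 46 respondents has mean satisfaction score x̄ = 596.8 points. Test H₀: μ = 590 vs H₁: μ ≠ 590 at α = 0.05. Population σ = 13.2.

z = (x̄ - μ₀)/(σ/√n) = (596.8 - 590)/(13.2/√46) = 3.494. Critical value: ±1.96. Since |3.494| > 1.96, Reject H₀.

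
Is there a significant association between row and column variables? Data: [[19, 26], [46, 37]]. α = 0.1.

χ² = 2.034. df = 1, critical = 2.706. Fail to reject H₀. No evidence of dependence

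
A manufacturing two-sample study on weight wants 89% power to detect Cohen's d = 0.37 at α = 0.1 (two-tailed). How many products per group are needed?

z_{α/2} = 1.645, z_β = Φ⁻¹(0.89) = 1.227. For small effect (d = 0.37): n per group = 2(z_{α/2} + z_β)²/d² = 2(1.645 + 1.227)²/0.37² = 120.5 → 121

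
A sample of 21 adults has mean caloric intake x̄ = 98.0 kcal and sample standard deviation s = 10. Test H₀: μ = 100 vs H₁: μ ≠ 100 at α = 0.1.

t = (x̄ - μ₀)/(s/√n) = (98.0 - 100)/(10/√21) = -0.917. df = 20, critical t = ±1.725. Fail to reject H₀.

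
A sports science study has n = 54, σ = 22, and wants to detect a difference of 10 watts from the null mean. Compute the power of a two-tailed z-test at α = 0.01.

SE = σ/√n = 22/√54 = 2.994. Non-centrality λ = d/SE = 10/2.994 = 3.34. Power ≈ Φ(λ - z_{α/2}) = Φ(3.34 - 2.576) = Φ(0.764) = 0.778.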